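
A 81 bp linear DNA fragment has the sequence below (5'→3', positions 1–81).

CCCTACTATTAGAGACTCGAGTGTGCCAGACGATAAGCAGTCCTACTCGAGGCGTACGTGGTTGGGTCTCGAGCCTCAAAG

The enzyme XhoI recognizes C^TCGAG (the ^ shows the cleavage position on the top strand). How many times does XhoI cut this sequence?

CTCGAG occurs starting at positions 16, 46, 68.
XhoI cuts at 3 sites.

3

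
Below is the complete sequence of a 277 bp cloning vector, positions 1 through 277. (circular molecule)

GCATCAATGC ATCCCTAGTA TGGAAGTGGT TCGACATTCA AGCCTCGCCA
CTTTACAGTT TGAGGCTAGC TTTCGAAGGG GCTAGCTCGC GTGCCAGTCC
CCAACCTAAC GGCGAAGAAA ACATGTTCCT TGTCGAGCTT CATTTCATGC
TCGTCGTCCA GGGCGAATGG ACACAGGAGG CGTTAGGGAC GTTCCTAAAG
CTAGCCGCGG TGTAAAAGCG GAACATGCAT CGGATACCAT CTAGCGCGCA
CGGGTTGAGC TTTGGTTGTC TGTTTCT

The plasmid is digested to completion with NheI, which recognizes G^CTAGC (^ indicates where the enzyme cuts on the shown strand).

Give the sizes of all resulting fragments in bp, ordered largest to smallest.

NheI sites (GCTAGC) start at positions 65, 81, 200.
NheI cuts after the first base of each site, so after positions 65, 81, 200.
Circular molecule, 3 cuts → 3 fragments:
  66–81 → 16 bp
  82–200 → 119 bp
  201–277 then 1–65 → 77 + 65 = 142 bp
Sorted largest to smallest: 142, 119, 16 bp.

142, 119, 16 bp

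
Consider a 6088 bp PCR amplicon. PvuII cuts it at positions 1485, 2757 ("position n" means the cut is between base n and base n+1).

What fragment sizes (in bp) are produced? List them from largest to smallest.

Linear molecule, 2 cuts → 3 fragments:
  1485 − 0 = 1485 bp
  2757 − 1485 = 1272 bp
  6088 − 2757 = 3331 bp
Sorted largest to smallest: 3331, 1485, 1272 bp.

3331, 1485, 1272 bp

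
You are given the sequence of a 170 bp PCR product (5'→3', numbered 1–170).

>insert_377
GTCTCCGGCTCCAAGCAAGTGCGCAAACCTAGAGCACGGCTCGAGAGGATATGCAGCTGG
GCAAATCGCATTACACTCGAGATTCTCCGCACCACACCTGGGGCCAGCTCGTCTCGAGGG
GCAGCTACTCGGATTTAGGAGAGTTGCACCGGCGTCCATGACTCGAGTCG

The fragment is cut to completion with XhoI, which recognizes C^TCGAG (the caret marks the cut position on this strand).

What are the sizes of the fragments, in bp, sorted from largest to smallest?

49, 40, 37, 36, 8 bp

XhoI sites (CTCGAG) start at positions 40, 76, 113, 162.
XhoI cuts after the first base of each site, so after positions 40, 76, 113, 162.
Linear molecule, 4 cuts → 5 fragments:
  1–40 → 40 bp
  41–76 → 36 bp
  77–113 → 37 bp
  114–162 → 49 bp
  163–170 → 8 bp
Sorted largest to smallest: 49, 40, 37, 36, 8 bp.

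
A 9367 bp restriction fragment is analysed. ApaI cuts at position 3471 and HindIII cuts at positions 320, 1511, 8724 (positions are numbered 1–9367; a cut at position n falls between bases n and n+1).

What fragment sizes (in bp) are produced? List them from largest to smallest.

Combined cut positions (sorted): 320, 1511, 3471, 8724.
Linear molecule, 4 cuts → 5 fragments:
  320 − 0 = 320 bp
  1511 − 320 = 1191 bp
  3471 − 1511 = 1960 bp
  8724 − 3471 = 5253 bp
  9367 − 8724 = 643 bp
Sorted largest to smallest: 5253, 1960, 1191, 643, 320 bp.

5253, 1960, 1191, 643, 320 bp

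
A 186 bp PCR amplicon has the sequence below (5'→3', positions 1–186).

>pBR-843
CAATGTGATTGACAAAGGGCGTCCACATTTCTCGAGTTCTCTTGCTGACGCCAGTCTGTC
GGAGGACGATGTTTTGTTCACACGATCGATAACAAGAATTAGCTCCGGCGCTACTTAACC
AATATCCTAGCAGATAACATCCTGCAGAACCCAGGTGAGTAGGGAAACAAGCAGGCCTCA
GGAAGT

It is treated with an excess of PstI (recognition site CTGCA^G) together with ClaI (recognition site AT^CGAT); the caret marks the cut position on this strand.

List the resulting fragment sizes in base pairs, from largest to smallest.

The PstI site (CTGCAG) starts at position 142.
PstI cuts after base 5 of each site (before the last base), so after position 146.
The ClaI site (ATCGAT) starts at position 85.
ClaI cuts after base 2 of each site, so after position 86.
Combined cut positions: 86, 146.
Linear molecule, 2 cuts → 3 fragments:
  1–86 → 86 bp
  87–146 → 60 bp
  147–186 → 40 bp
Sorted largest to smallest: 86, 60, 40 bp.

86, 60, 40 bp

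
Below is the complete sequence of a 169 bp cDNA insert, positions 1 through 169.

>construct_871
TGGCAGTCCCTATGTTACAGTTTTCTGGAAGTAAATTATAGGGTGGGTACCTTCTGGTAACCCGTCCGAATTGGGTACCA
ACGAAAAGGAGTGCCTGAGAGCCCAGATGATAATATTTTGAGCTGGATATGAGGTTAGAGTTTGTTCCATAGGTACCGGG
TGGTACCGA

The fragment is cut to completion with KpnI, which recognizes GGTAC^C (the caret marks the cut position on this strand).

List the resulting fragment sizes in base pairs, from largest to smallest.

KpnI sites (GGTACC) start at positions 46, 74, 152, 162.
KpnI cuts after base 5 of each site (before the last base), so after positions 50, 78, 156, 166.
Linear molecule, 4 cuts → 5 fragments:
  1–50 → 50 bp
  51–78 → 28 bp
  79–156 → 78 bp
  157–166 → 10 bp
  167–169 → 3 bp
Sorted largest to smallest: 78, 50, 28, 10, 3 bp.

78, 50, 28, 10, 3 bp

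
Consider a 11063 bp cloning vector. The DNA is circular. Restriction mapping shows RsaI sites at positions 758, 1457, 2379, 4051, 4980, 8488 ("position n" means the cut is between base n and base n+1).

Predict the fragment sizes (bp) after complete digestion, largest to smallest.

Circular molecule, 6 cuts → 6 fragments:
  1457 − 758 = 699 bp
  2379 − 1457 = 922 bp
  4051 − 2379 = 1672 bp
  4980 − 4051 = 929 bp
  8488 − 4980 = 3508 bp
  wrap: 11063 − 8488 + 758 = 3333 bp
Sorted largest to smallest: 3508, 3333, 1672, 929, 922, 699 bp.

3508, 3333, 1672, 929, 922, 699 bp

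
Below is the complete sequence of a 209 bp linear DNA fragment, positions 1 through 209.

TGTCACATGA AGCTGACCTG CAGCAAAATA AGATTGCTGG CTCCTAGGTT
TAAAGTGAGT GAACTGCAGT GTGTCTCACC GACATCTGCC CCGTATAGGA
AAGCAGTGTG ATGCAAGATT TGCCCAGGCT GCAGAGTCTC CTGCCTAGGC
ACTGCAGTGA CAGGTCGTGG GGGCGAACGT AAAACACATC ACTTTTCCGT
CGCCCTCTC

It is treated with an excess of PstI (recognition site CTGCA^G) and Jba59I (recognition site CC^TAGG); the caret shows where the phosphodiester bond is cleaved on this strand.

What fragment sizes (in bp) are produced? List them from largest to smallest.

PstI sites (CTGCAG) start at positions 18, 64, 129, 152.
PstI cuts after base 5 of each site (before the last base), so after positions 22, 68, 133, 156.
Jba59I sites (CCTAGG) start at positions 43, 144.
Jba59I cuts after base 2 of each site, so after positions 44, 145.
Combined cut positions: 22, 44, 68, 133, 145, 156.
Linear molecule, 6 cuts → 7 fragments:
  1–22 → 22 bp
  23–44 → 22 bp
  45–68 → 24 bp
  69–133 → 65 bp
  134–145 → 12 bp
  146–156 → 11 bp
  157–209 → 53 bp
Sorted largest to smallest: 65, 53, 24, 22, 22, 12, 11 bp.

65, 53, 24, 22, 22, 12, 11 bp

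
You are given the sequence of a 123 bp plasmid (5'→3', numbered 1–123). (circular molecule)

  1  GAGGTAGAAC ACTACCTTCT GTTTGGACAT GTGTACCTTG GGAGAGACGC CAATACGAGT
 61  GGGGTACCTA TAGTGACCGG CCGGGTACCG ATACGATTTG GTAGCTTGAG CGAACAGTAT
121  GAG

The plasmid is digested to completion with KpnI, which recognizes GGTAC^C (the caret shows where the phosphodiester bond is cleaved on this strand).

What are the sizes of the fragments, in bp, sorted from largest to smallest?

102, 21 bp

KpnI sites (GGTACC) start at positions 63, 84.
KpnI cuts after base 5 of each site (before the last base), so after positions 67, 88.
Circular molecule, 2 cuts → 2 fragments:
  68–88 → 21 bp
  89–123 then 1–67 → 35 + 67 = 102 bp
Sorted largest to smallest: 102, 21 bp.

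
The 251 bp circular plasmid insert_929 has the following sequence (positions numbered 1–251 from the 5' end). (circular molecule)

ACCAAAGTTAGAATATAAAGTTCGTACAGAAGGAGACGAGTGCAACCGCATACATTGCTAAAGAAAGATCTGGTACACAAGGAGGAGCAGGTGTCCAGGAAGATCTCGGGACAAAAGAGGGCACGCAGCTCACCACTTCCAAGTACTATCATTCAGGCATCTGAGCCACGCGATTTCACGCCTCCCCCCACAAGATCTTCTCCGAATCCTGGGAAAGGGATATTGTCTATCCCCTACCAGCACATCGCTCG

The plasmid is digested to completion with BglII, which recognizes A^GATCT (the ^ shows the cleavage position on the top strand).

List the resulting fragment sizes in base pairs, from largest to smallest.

BglII sites (AGATCT) start at positions 66, 101, 193.
BglII cuts after the first base of each site, so after positions 66, 101, 193.
Circular molecule, 3 cuts → 3 fragments:
  67–101 → 35 bp
  102–193 → 92 bp
  194–251 then 1–66 → 58 + 66 = 124 bp
Sorted largest to smallest: 124, 92, 35 bp.

124, 92, 35 bp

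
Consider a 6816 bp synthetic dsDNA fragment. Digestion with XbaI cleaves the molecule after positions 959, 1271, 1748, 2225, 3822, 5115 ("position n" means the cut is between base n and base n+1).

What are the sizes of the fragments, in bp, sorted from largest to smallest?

1701, 1597, 1293, 959, 477, 477, 312 bp

Linear molecule, 6 cuts → 7 fragments:
  959 − 0 = 959 bp
  1271 − 959 = 312 bp
  1748 − 1271 = 477 bp
  2225 − 1748 = 477 bp
  3822 − 2225 = 1597 bp
  5115 − 3822 = 1293 bp
  6816 − 5115 = 1701 bp
Sorted largest to smallest: 1701, 1597, 1293, 959, 477, 477, 312 bp.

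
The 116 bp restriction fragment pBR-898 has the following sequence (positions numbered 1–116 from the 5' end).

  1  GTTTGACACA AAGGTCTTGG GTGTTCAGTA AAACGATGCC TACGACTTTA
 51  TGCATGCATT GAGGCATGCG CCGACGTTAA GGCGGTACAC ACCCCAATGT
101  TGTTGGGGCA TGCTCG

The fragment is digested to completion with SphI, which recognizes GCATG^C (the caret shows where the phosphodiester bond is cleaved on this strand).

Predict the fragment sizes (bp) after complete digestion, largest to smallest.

SphI sites (GCATGC) start at positions 52, 64, 108.
SphI cuts after base 5 of each site (before the last base), so after positions 56, 68, 112.
Linear molecule, 3 cuts → 4 fragments:
  1–56 → 56 bp
  57–68 → 12 bp
  69–112 → 44 bp
  113–116 → 4 bp
Sorted largest to smallest: 56, 44, 12, 4 bp.

56, 44, 12, 4 bp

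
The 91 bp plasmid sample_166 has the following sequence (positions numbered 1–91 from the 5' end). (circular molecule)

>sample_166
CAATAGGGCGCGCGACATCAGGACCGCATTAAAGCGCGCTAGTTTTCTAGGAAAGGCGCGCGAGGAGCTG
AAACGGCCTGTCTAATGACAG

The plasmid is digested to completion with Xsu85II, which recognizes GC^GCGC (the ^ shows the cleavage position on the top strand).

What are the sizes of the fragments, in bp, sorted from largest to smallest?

Xsu85II sites (GCGCGC) start at positions 8, 34, 56.
Xsu85II cuts after base 2 of each site, so after positions 9, 35, 57.
Circular molecule, 3 cuts → 3 fragments:
  10–35 → 26 bp
  36–57 → 22 bp
  58–91 then 1–9 → 34 + 9 = 43 bp
Sorted largest to smallest: 43, 26, 22 bp.

43, 26, 22 bp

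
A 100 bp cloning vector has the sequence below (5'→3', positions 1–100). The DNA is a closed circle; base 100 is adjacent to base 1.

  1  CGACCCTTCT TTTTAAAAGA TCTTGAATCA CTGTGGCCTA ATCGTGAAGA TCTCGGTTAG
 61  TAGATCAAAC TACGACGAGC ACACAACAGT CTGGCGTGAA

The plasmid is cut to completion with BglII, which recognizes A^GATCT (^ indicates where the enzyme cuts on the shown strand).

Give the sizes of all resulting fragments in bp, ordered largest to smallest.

BglII sites (AGATCT) start at positions 18, 48.
BglII cuts after the first base of each site, so after positions 18, 48.
Circular molecule, 2 cuts → 2 fragments:
  19–48 → 30 bp
  49–100 then 1–18 → 52 + 18 = 70 bp
Sorted largest to smallest: 70, 30 bp.

70, 30 bp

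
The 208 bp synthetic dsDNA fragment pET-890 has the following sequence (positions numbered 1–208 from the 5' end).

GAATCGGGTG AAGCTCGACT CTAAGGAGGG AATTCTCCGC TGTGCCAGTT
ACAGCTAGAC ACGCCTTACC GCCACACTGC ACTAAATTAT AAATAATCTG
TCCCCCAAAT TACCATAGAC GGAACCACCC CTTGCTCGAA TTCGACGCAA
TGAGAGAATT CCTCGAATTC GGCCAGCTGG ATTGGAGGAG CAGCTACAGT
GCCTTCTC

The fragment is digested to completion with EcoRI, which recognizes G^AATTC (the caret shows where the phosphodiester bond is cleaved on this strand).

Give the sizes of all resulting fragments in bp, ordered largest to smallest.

108, 43, 30, 18, 9 bp

EcoRI sites (GAATTC) start at positions 30, 138, 156, 165.
EcoRI cuts after the first base of each site, so after positions 30, 138, 156, 165.
Linear molecule, 4 cuts → 5 fragments:
  1–30 → 30 bp
  31–138 → 108 bp
  139–156 → 18 bp
  157–165 → 9 bp
  166–208 → 43 bp
Sorted largest to smallest: 108, 43, 30, 18, 9 bp.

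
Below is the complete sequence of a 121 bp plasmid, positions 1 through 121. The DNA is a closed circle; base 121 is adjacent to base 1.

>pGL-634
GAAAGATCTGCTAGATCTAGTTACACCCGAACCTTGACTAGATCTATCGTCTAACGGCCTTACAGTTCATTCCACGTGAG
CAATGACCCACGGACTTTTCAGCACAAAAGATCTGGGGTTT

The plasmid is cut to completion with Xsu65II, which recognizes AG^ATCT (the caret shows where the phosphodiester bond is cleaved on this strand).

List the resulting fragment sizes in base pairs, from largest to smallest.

Xsu65II sites (AGATCT) start at positions 4, 13, 40, 109.
Xsu65II cuts after base 2 of each site, so after positions 5, 14, 41, 110.
Circular molecule, 4 cuts → 4 fragments:
  6–14 → 9 bp
  15–41 → 27 bp
  42–110 → 69 bp
  111–121 then 1–5 → 11 + 5 = 16 bp
Sorted largest to smallest: 69, 27, 16, 9 bp.

69, 27, 16, 9 bp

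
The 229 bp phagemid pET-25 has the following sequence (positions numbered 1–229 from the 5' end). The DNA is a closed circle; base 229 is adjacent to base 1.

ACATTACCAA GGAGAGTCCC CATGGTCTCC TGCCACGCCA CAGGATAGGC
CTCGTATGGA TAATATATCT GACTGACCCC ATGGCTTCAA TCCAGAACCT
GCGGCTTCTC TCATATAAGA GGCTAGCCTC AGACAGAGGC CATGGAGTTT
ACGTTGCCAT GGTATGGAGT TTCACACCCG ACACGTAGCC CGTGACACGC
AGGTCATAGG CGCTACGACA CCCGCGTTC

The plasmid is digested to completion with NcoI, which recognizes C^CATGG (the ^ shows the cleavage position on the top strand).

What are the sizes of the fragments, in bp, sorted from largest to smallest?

92, 61, 59, 17 bp

NcoI sites (CCATGG) start at positions 20, 79, 140, 157.
NcoI cuts after the first base of each site, so after positions 20, 79, 140, 157.
Circular molecule, 4 cuts → 4 fragments:
  21–79 → 59 bp
  80–140 → 61 bp
  141–157 → 17 bp
  158–229 then 1–20 → 72 + 20 = 92 bp
Sorted largest to smallest: 92, 61, 59, 17 bp.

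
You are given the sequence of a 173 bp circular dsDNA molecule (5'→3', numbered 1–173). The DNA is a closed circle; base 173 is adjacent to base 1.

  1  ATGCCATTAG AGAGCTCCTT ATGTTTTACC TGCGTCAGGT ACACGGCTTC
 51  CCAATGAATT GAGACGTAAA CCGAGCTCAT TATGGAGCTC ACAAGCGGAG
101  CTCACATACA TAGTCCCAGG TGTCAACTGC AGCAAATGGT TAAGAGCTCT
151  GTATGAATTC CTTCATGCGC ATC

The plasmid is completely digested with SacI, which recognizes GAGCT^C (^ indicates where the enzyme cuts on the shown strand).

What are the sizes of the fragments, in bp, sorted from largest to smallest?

61, 46, 41, 13, 12 bp

SacI sites (GAGCTC) start at positions 12, 73, 85, 98, 144.
SacI cuts after base 5 of each site (before the last base), so after positions 16, 77, 89, 102, 148.
Circular molecule, 5 cuts → 5 fragments:
  17–77 → 61 bp
  78–89 → 12 bp
  90–102 → 13 bp
  103–148 → 46 bp
  149–173 then 1–16 → 25 + 16 = 41 bp
Sorted largest to smallest: 61, 46, 41, 13, 12 bp.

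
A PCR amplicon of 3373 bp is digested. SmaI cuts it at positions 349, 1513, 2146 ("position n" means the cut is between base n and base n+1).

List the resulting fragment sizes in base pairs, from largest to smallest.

Linear molecule, 3 cuts → 4 fragments:
  349 − 0 = 349 bp
  1513 − 349 = 1164 bp
  2146 − 1513 = 633 bp
  3373 − 2146 = 1227 bp
Sorted largest to smallest: 1227, 1164, 633, 349 bp.

1227, 1164, 633, 349 bp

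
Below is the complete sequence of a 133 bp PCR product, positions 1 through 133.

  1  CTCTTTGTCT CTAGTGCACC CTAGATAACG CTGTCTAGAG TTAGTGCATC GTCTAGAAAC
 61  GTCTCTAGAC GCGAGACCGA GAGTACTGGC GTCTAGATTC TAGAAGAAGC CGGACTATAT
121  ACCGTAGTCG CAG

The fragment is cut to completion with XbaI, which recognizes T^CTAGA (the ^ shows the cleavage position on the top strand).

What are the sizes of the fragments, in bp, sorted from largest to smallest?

XbaI sites (TCTAGA) start at positions 34, 52, 64, 92, 99.
XbaI cuts after the first base of each site, so after positions 34, 52, 64, 92, 99.
Linear molecule, 5 cuts → 6 fragments:
  1–34 → 34 bp
  35–52 → 18 bp
  53–64 → 12 bp
  65–92 → 28 bp
  93–99 → 7 bp
  100–133 → 34 bp
Sorted largest to smallest: 34, 34, 28, 18, 12, 7 bp.

34, 34, 28, 18, 12, 7 bp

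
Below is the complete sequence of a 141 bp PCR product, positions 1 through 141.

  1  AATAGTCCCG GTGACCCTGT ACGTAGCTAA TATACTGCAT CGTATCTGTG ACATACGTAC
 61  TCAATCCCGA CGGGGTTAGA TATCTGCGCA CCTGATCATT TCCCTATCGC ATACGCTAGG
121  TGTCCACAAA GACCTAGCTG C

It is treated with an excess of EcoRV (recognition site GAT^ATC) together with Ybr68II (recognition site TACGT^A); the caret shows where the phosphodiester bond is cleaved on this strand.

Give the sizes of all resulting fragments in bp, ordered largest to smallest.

60, 34, 24, 23 bp

The EcoRV site (GATATC) starts at position 79.
EcoRV cuts after base 3 of each site, so after position 81.
Ybr68II sites (TACGTA) start at positions 20, 54.
Ybr68II cuts after base 5 of each site (before the last base), so after positions 24, 58.
Combined cut positions: 24, 58, 81.
Linear molecule, 3 cuts → 4 fragments:
  1–24 → 24 bp
  25–58 → 34 bp
  59–81 → 23 bp
  82–141 → 60 bp
Sorted largest to smallest: 60, 34, 24, 23 bp.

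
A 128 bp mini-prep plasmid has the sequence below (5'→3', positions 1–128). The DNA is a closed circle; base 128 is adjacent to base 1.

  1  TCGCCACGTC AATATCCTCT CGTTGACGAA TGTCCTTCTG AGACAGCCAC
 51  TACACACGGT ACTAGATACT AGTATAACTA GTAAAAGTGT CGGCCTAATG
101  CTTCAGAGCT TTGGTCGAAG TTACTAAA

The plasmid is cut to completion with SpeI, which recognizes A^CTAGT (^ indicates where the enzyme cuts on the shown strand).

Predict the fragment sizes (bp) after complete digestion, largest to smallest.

119, 9 bp

SpeI sites (ACTAGT) start at positions 68, 77.
SpeI cuts after the first base of each site, so after positions 68, 77.
Circular molecule, 2 cuts → 2 fragments:
  69–77 → 9 bp
  78–128 then 1–68 → 51 + 68 = 119 bp
Sorted largest to smallest: 119, 9 bp.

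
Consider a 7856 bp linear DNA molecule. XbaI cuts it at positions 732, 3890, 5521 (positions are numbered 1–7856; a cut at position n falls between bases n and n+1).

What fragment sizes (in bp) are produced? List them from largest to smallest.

3158, 2335, 1631, 732 bp

Linear molecule, 3 cuts → 4 fragments:
  732 − 0 = 732 bp
  3890 − 732 = 3158 bp
  5521 − 3890 = 1631 bp
  7856 − 5521 = 2335 bp
Sorted largest to smallest: 3158, 2335, 1631, 732 bp.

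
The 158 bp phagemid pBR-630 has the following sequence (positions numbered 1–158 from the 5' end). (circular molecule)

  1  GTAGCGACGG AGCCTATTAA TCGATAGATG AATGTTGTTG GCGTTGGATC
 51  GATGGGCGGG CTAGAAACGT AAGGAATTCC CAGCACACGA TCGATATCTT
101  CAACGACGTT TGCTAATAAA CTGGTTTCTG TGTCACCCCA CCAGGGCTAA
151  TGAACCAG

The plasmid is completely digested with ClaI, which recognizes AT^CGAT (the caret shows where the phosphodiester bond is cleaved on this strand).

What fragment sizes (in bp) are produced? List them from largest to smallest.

ClaI sites (ATCGAT) start at positions 20, 48, 90.
ClaI cuts after base 2 of each site, so after positions 21, 49, 91.
Circular molecule, 3 cuts → 3 fragments:
  22–49 → 28 bp
  50–91 → 42 bp
  92–158 then 1–21 → 67 + 21 = 88 bp
Sorted largest to smallest: 88, 42, 28 bp.

88, 42, 28 bp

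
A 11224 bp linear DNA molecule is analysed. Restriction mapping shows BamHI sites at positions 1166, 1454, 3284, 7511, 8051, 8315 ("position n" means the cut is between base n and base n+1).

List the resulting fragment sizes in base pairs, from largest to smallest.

Linear molecule, 6 cuts → 7 fragments:
  1166 − 0 = 1166 bp
  1454 − 1166 = 288 bp
  3284 − 1454 = 1830 bp
  7511 − 3284 = 4227 bp
  8051 − 7511 = 540 bp
  8315 − 8051 = 264 bp
  11224 − 8315 = 2909 bp
Sorted largest to smallest: 4227, 2909, 1830, 1166, 540, 288, 264 bp.

4227, 2909, 1830, 1166, 540, 288, 264 bp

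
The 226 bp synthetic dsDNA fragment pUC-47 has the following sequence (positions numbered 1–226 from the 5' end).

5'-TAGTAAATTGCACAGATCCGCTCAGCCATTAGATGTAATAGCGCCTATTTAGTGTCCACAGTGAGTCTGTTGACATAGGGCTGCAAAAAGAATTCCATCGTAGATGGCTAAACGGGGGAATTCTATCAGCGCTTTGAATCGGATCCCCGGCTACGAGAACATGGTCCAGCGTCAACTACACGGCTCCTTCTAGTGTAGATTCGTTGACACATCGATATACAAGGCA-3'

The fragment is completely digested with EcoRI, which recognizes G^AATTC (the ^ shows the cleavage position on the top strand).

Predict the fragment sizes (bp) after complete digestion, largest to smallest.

EcoRI sites (GAATTC) start at positions 90, 118.
EcoRI cuts after the first base of each site, so after positions 90, 118.
Linear molecule, 2 cuts → 3 fragments:
  1–90 → 90 bp
  91–118 → 28 bp
  119–226 → 108 bp
Sorted largest to smallest: 108, 90, 28 bp.

108, 90, 28 bp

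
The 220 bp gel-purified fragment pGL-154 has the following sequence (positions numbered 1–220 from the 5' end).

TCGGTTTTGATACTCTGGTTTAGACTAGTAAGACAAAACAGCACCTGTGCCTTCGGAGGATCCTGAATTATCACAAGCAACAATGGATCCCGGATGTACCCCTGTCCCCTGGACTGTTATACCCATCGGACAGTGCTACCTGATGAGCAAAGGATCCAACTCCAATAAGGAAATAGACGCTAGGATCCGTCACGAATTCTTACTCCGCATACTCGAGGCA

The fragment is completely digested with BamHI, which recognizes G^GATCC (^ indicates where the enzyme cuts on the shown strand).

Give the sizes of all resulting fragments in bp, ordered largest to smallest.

BamHI sites (GGATCC) start at positions 58, 85, 152, 183.
BamHI cuts after the first base of each site, so after positions 58, 85, 152, 183.
Linear molecule, 4 cuts → 5 fragments:
  1–58 → 58 bp
  59–85 → 27 bp
  86–152 → 67 bp
  153–183 → 31 bp
  184–220 → 37 bp
Sorted largest to smallest: 67, 58, 37, 31, 27 bp.

67, 58, 37, 31, 27 bp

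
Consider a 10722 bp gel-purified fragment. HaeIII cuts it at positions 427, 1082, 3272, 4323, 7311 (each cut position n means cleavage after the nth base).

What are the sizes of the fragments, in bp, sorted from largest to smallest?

3411, 2988, 2190, 1051, 655, 427 bp

Linear molecule, 5 cuts → 6 fragments:
  427 − 0 = 427 bp
  1082 − 427 = 655 bp
  3272 − 1082 = 2190 bp
  4323 − 3272 = 1051 bp
  7311 − 4323 = 2988 bp
  10722 − 7311 = 3411 bp
Sorted largest to smallest: 3411, 2988, 2190, 1051, 655, 427 bp.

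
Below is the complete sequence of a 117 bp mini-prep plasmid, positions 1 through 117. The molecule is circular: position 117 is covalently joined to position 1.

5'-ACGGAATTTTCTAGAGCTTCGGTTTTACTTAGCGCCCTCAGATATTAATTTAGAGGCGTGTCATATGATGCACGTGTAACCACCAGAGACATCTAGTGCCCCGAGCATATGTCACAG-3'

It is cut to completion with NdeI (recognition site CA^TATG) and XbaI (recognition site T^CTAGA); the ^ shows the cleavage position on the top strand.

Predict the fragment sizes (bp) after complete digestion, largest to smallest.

NdeI sites (CATATG) start at positions 62, 106.
NdeI cuts after base 2 of each site, so after positions 63, 107.
The XbaI site (TCTAGA) starts at position 10.
XbaI cuts after the first base of each site, so after position 10.
Combined cut positions: 10, 63, 107.
Circular molecule, 3 cuts → 3 fragments:
  11–63 → 53 bp
  64–107 → 44 bp
  108–117 then 1–10 → 10 + 10 = 20 bp
Sorted largest to smallest: 53, 44, 20 bp.

53, 44, 20 bp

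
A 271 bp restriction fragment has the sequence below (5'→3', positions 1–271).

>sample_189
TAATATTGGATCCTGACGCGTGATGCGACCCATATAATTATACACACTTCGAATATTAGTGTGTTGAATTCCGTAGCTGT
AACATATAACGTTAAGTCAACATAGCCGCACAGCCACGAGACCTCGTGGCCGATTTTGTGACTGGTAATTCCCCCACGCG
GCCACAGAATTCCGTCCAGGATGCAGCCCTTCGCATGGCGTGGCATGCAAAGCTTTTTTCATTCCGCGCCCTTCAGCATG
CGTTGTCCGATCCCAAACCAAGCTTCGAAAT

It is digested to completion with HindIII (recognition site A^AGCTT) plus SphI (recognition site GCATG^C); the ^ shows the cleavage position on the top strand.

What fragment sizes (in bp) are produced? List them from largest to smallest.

207, 30, 20, 11, 3 bp

HindIII sites (AAGCTT) start at positions 210, 260.
HindIII cuts after the first base of each site, so after positions 210, 260.
SphI sites (GCATGC) start at positions 203, 236.
SphI cuts after base 5 of each site (before the last base), so after positions 207, 240.
Combined cut positions: 207, 210, 240, 260.
Linear molecule, 4 cuts → 5 fragments:
  1–207 → 207 bp
  208–210 → 3 bp
  211–240 → 30 bp
  241–260 → 20 bp
  261–271 → 11 bp
Sorted largest to smallest: 207, 30, 20, 11, 3 bp.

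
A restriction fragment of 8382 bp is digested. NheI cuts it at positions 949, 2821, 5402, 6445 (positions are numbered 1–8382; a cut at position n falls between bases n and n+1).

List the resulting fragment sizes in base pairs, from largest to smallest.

2581, 1937, 1872, 1043, 949 bp

Linear molecule, 4 cuts → 5 fragments:
  949 − 0 = 949 bp
  2821 − 949 = 1872 bp
  5402 − 2821 = 2581 bp
  6445 − 5402 = 1043 bp
  8382 − 6445 = 1937 bp
Sorted largest to smallest: 2581, 1937, 1872, 1043, 949 bp.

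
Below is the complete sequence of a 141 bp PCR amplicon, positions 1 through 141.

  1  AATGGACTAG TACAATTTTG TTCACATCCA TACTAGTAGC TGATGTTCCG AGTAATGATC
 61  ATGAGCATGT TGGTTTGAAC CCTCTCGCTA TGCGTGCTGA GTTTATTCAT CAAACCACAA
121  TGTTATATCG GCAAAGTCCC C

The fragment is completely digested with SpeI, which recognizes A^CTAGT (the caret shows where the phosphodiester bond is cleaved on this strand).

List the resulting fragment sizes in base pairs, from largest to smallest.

109, 26, 6 bp

SpeI sites (ACTAGT) start at positions 6, 32.
SpeI cuts after the first base of each site, so after positions 6, 32.
Linear molecule, 2 cuts → 3 fragments:
  1–6 → 6 bp
  7–32 → 26 bp
  33–141 → 109 bp
Sorted largest to smallest: 109, 26, 6 bp.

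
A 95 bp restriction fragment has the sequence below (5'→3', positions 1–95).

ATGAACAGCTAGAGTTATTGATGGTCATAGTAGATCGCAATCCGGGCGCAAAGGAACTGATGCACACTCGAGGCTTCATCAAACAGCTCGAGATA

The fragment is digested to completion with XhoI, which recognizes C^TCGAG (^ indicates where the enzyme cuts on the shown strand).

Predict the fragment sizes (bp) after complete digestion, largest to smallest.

67, 20, 8 bp

XhoI sites (CTCGAG) start at positions 67, 87.
XhoI cuts after the first base of each site, so after positions 67, 87.
Linear molecule, 2 cuts → 3 fragments:
  1–67 → 67 bp
  68–87 → 20 bp
  88–95 → 8 bp
Sorted largest to smallest: 67, 20, 8 bp.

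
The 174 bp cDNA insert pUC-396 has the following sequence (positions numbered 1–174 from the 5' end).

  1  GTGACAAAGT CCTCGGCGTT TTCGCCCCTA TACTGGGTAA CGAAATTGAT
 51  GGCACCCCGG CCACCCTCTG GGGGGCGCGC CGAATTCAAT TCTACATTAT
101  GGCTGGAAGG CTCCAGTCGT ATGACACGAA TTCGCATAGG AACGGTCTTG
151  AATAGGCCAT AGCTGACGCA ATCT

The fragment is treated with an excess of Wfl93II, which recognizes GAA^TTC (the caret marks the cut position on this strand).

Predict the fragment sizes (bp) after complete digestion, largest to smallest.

84, 46, 44 bp

Wfl93II sites (GAATTC) start at positions 82, 128.
Wfl93II cuts after base 3 of each site, so after positions 84, 130.
Linear molecule, 2 cuts → 3 fragments:
  1–84 → 84 bp
  85–130 → 46 bp
  131–174 → 44 bp
Sorted largest to smallest: 84, 46, 44 bp.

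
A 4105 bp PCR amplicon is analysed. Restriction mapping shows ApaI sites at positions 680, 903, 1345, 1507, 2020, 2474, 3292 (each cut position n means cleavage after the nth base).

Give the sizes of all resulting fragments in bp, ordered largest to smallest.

Linear molecule, 7 cuts → 8 fragments:
  680 − 0 = 680 bp
  903 − 680 = 223 bp
  1345 − 903 = 442 bp
  1507 − 1345 = 162 bp
  2020 − 1507 = 513 bp
  2474 − 2020 = 454 bp
  3292 − 2474 = 818 bp
  4105 − 3292 = 813 bp
Sorted largest to smallest: 818, 813, 680, 513, 454, 442, 223, 162 bp.

818, 813, 680, 513, 454, 442, 223, 162 bp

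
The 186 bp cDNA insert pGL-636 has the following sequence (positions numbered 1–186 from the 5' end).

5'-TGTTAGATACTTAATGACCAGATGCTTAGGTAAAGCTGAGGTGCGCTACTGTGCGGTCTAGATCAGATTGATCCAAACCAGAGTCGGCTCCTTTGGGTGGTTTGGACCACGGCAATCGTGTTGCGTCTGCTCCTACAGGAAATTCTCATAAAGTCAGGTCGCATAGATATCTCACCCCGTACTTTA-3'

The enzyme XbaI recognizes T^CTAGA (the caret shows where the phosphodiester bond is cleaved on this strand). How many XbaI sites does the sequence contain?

TCTAGA occurs starting at position 57.
XbaI cuts at 1 site.

1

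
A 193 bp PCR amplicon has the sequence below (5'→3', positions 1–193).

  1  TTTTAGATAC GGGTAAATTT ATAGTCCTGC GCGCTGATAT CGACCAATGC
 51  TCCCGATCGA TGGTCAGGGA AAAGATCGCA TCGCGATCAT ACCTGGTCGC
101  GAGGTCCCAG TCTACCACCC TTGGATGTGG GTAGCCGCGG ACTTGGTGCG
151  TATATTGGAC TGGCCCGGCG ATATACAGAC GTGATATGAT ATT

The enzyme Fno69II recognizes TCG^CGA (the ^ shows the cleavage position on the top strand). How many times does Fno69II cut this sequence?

2

TCGCGA occurs starting at positions 81, 97.
Fno69II cuts at 2 sites.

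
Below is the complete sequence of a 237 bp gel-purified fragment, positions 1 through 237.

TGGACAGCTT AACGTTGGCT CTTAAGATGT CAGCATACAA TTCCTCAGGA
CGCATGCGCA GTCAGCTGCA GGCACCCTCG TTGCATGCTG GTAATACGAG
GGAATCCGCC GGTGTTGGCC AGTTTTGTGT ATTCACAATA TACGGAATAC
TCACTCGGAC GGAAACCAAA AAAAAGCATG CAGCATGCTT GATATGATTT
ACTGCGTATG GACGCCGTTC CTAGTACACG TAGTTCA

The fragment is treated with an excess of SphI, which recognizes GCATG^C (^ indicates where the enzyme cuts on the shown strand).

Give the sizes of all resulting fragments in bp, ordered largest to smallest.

SphI sites (GCATGC) start at positions 52, 83, 176, 183.
SphI cuts after base 5 of each site (before the last base), so after positions 56, 87, 180, 187.
Linear molecule, 4 cuts → 5 fragments:
  1–56 → 56 bp
  57–87 → 31 bp
  88–180 → 93 bp
  181–187 → 7 bp
  188–237 → 50 bp
Sorted largest to smallest: 93, 56, 50, 31, 7 bp.

93, 56, 50, 31, 7 bp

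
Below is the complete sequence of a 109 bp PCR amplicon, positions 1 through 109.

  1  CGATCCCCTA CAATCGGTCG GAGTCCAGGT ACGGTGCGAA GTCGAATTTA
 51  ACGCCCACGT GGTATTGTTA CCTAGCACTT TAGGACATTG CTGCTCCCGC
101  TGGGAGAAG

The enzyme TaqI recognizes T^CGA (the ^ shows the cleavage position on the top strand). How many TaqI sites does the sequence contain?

1

TCGA occurs starting at position 42.
TaqI cuts at 1 site.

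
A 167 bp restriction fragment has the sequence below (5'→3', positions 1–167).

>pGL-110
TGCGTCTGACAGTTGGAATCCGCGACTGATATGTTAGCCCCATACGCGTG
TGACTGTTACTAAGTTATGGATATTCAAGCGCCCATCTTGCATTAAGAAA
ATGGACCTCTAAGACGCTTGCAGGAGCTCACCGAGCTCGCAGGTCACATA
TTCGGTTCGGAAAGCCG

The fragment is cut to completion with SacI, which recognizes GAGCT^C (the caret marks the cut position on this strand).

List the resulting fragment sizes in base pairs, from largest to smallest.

SacI sites (GAGCTC) start at positions 124, 133.
SacI cuts after base 5 of each site (before the last base), so after positions 128, 137.
Linear molecule, 2 cuts → 3 fragments:
  1–128 → 128 bp
  129–137 → 9 bp
  138–167 → 30 bp
Sorted largest to smallest: 128, 30, 9 bp.

128, 30, 9 bp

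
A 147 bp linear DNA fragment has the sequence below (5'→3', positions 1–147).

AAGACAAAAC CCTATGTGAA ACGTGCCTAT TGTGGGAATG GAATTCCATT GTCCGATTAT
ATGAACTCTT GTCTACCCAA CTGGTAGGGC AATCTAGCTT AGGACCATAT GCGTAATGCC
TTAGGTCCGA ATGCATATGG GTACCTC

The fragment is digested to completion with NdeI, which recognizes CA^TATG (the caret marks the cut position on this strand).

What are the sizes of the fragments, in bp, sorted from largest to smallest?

107, 28, 12 bp

NdeI sites (CATATG) start at positions 106, 134.
NdeI cuts after base 2 of each site, so after positions 107, 135.
Linear molecule, 2 cuts → 3 fragments:
  1–107 → 107 bp
  108–135 → 28 bp
  136–147 → 12 bp
Sorted largest to smallest: 107, 28, 12 bp.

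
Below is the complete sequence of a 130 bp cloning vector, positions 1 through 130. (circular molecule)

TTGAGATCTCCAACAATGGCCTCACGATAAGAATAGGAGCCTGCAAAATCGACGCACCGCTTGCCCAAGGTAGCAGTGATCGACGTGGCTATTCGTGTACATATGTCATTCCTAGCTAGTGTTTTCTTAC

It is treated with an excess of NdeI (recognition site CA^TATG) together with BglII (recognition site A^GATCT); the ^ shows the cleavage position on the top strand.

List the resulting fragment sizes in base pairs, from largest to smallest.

97, 33 bp

The NdeI site (CATATG) starts at position 100.
NdeI cuts after base 2 of each site, so after position 101.
The BglII site (AGATCT) starts at position 4.
BglII cuts after the first base of each site, so after position 4.
Combined cut positions: 4, 101.
Circular molecule, 2 cuts → 2 fragments:
  5–101 → 97 bp
  102–130 then 1–4 → 29 + 4 = 33 bp
Sorted largest to smallest: 97, 33 bp.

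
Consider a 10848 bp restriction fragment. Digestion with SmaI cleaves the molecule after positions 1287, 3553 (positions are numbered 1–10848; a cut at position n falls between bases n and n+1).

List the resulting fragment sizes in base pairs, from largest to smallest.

7295, 2266, 1287 bp

Linear molecule, 2 cuts → 3 fragments:
  1287 − 0 = 1287 bp
  3553 − 1287 = 2266 bp
  10848 − 3553 = 7295 bp
Sorted largest to smallest: 7295, 2266, 1287 bp.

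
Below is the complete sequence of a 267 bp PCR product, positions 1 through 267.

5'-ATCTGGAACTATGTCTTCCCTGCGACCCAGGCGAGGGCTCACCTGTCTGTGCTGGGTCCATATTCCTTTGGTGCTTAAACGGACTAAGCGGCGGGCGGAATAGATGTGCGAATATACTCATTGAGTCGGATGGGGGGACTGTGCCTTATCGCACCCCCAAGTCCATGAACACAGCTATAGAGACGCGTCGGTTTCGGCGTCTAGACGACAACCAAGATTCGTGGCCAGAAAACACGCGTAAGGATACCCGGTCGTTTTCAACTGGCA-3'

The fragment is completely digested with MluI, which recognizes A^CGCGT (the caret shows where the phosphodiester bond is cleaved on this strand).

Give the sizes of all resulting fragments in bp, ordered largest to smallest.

183, 51, 33 bp

MluI sites (ACGCGT) start at positions 183, 234.
MluI cuts after the first base of each site, so after positions 183, 234.
Linear molecule, 2 cuts → 3 fragments:
  1–183 → 183 bp
  184–234 → 51 bp
  235–267 → 33 bp
Sorted largest to smallest: 183, 51, 33 bp.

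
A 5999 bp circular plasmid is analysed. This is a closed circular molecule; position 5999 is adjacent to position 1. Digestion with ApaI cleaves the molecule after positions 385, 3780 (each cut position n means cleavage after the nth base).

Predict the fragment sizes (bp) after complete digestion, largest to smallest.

3395, 2604 bp

Circular molecule, 2 cuts → 2 fragments:
  3780 − 385 = 3395 bp
  wrap: 5999 − 3780 + 385 = 2604 bp
Sorted largest to smallest: 3395, 2604 bp.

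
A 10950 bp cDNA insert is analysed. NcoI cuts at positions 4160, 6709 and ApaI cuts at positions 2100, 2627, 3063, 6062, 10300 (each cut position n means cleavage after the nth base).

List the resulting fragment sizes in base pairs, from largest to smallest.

3591, 2100, 1902, 1097, 650, 647, 527, 436 bp

Combined cut positions (sorted): 2100, 2627, 3063, 4160, 6062, 6709, 10300.
Linear molecule, 7 cuts → 8 fragments:
  2100 − 0 = 2100 bp
  2627 − 2100 = 527 bp
  3063 − 2627 = 436 bp
  4160 − 3063 = 1097 bp
  6062 − 4160 = 1902 bp
  6709 − 6062 = 647 bp
  10300 − 6709 = 3591 bp
  10950 − 10300 = 650 bp
Sorted largest to smallest: 3591, 2100, 1902, 1097, 650, 647, 527, 436 bp.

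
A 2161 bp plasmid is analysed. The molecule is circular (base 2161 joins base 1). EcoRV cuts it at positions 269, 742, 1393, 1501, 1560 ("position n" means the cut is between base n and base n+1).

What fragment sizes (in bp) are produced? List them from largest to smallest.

Circular molecule, 5 cuts → 5 fragments:
  742 − 269 = 473 bp
  1393 − 742 = 651 bp
  1501 − 1393 = 108 bp
  1560 − 1501 = 59 bp
  wrap: 2161 − 1560 + 269 = 870 bp
Sorted largest to smallest: 870, 651, 473, 108, 59 bp.

870, 651, 473, 108, 59 bp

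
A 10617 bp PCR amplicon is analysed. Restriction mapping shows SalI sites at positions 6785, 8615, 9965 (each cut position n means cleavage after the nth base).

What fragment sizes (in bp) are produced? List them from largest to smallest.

6785, 1830, 1350, 652 bp

Linear molecule, 3 cuts → 4 fragments:
  6785 − 0 = 6785 bp
  8615 − 6785 = 1830 bp
  9965 − 8615 = 1350 bp
  10617 − 9965 = 652 bp
Sorted largest to smallest: 6785, 1830, 1350, 652 bp.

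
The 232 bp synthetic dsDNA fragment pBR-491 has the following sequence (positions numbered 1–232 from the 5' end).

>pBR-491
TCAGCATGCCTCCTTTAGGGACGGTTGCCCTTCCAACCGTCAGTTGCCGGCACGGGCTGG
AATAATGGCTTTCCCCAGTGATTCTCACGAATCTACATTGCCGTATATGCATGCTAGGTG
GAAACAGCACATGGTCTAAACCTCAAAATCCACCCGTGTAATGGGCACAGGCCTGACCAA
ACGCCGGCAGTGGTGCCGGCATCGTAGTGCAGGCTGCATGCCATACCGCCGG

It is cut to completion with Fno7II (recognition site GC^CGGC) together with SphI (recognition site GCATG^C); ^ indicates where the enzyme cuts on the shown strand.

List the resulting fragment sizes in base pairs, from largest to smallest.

71, 66, 39, 24, 12, 12, 8 bp

Fno7II sites (GCCGGC) start at positions 46, 183, 195.
Fno7II cuts after base 2 of each site, so after positions 47, 184, 196.
SphI sites (GCATGC) start at positions 4, 109, 216.
SphI cuts after base 5 of each site (before the last base), so after positions 8, 113, 220.
Combined cut positions: 8, 47, 113, 184, 196, 220.
Linear molecule, 6 cuts → 7 fragments:
  1–8 → 8 bp
  9–47 → 39 bp
  48–113 → 66 bp
  114–184 → 71 bp
  185–196 → 12 bp
  197–220 → 24 bp
  221–232 → 12 bp
Sorted largest to smallest: 71, 66, 39, 24, 12, 12, 8 bp.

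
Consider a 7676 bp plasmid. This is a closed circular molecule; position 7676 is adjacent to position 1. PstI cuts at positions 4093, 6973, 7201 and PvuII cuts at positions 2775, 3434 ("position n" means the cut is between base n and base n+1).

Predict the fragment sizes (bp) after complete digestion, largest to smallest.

3250, 2880, 659, 659, 228 bp

Combined cut positions (sorted): 2775, 3434, 4093, 6973, 7201.
Circular molecule, 5 cuts → 5 fragments:
  3434 − 2775 = 659 bp
  4093 − 3434 = 659 bp
  6973 − 4093 = 2880 bp
  7201 − 6973 = 228 bp
  wrap: 7676 − 7201 + 2775 = 3250 bp
Sorted largest to smallest: 3250, 2880, 659, 659, 228 bp.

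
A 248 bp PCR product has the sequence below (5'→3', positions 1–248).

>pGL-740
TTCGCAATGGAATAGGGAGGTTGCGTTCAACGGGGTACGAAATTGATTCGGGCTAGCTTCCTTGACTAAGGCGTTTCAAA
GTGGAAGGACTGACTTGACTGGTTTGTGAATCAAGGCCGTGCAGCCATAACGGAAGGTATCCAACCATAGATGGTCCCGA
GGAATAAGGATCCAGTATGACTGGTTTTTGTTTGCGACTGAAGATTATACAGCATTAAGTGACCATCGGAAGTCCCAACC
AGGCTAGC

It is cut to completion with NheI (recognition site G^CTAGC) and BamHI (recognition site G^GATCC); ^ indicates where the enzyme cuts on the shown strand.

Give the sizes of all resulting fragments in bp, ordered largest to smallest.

116, 75, 52, 5 bp

NheI sites (GCTAGC) start at positions 52, 243.
NheI cuts after the first base of each site, so after positions 52, 243.
The BamHI site (GGATCC) starts at position 168.
BamHI cuts after the first base of each site, so after position 168.
Combined cut positions: 52, 168, 243.
Linear molecule, 3 cuts → 4 fragments:
  1–52 → 52 bp
  53–168 → 116 bp
  169–243 → 75 bp
  244–248 → 5 bp
Sorted largest to smallest: 116, 75, 52, 5 bp.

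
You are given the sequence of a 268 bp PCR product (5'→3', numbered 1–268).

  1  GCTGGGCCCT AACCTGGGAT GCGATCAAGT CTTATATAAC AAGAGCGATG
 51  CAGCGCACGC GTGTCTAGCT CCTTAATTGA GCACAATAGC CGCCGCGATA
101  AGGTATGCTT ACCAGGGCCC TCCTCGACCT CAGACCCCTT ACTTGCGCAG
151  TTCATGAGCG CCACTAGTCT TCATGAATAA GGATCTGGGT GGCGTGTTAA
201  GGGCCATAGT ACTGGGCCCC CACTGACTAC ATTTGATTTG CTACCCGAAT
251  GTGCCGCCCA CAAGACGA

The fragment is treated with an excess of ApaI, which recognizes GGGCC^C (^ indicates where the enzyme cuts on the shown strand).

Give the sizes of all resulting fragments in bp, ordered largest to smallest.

111, 99, 50, 8 bp

ApaI sites (GGGCCC) start at positions 4, 115, 214.
ApaI cuts after base 5 of each site (before the last base), so after positions 8, 119, 218.
Linear molecule, 3 cuts → 4 fragments:
  1–8 → 8 bp
  9–119 → 111 bp
  120–218 → 99 bp
  219–268 → 50 bp
Sorted largest to smallest: 111, 99, 50, 8 bp.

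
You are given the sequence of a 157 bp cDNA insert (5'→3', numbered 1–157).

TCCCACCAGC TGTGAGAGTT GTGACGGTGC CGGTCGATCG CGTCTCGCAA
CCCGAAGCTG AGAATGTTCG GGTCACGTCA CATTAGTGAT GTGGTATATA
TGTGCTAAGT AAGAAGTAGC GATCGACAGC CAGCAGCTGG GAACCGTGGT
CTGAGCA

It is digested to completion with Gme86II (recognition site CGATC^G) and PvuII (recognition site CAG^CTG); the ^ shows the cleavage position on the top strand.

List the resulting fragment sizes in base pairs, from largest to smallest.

85, 30, 21, 12, 9 bp

Gme86II sites (CGATCG) start at positions 35, 120.
Gme86II cuts after base 5 of each site (before the last base), so after positions 39, 124.
PvuII sites (CAGCTG) start at positions 7, 134.
PvuII cuts after base 3 of each site, so after positions 9, 136.
Combined cut positions: 9, 39, 124, 136.
Linear molecule, 4 cuts → 5 fragments:
  1–9 → 9 bp
  10–39 → 30 bp
  40–124 → 85 bp
  125–136 → 12 bp
  137–157 → 21 bp
Sorted largest to smallest: 85, 30, 21, 12, 9 bp.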